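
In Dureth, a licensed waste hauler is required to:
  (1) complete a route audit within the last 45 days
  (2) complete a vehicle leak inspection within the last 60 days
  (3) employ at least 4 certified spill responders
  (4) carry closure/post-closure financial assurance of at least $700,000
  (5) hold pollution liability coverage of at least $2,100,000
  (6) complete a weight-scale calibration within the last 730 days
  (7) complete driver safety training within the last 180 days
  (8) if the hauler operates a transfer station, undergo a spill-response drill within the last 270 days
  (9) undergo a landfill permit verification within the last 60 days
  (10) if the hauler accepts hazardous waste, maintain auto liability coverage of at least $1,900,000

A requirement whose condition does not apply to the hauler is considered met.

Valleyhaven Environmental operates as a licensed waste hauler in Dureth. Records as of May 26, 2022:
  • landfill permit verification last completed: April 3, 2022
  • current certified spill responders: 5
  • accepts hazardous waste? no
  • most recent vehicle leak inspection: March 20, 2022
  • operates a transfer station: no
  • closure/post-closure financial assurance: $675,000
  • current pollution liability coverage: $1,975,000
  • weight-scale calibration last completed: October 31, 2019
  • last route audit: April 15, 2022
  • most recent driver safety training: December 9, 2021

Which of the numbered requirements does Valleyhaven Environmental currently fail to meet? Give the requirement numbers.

2, 4, 5, 6

1. route audit 41 days ago vs limit 45 → met
2. vehicle leak inspection 67 days ago vs limit 60 → not met
3. certified spill responders 5 ≥ 4 → met
4. closure/post-closure financial assurance $675,000 < $700,000 → not met
5. pollution liability coverage $1,975,000 < $2,100,000 → not met
6. weight-scale calibration 938 days ago vs limit 730 → not met
7. driver safety training 168 days ago vs limit 180 → met
8. condition 'operates a transfer station' does not hold → requirement n/a → met
9. landfill permit verification 53 days ago vs limit 60 → met
10. condition 'accepts hazardous waste' does not hold → requirement n/a → met
Not met: 2, 4, 5, 6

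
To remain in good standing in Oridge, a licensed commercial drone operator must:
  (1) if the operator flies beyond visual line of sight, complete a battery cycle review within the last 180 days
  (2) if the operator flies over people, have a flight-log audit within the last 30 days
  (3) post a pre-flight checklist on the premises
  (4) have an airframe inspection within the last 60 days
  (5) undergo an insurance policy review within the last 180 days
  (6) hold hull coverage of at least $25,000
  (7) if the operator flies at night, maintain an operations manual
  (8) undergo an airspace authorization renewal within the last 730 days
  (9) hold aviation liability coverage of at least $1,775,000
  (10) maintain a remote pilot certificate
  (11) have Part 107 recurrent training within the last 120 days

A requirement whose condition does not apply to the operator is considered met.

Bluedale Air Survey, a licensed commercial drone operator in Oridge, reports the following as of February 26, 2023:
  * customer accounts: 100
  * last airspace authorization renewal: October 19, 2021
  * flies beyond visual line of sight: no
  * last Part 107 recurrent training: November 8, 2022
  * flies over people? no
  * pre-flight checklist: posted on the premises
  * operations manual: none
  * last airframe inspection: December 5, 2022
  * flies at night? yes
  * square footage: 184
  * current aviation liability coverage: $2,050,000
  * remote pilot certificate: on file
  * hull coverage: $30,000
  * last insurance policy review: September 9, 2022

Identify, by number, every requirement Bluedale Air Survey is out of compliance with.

1. condition 'flies beyond visual line of sight' does not hold → requirement n/a → met
2. condition 'flies over people' does not hold → requirement n/a → met
3. pre-flight checklist present → met
4. airframe inspection 83 days ago vs limit 60 → not met
5. insurance policy review 170 days ago vs limit 180 → met
6. hull coverage $30,000 ≥ $25,000 → met
7. condition 'flies at night' holds; operations manual absent → not met
8. airspace authorization renewal 495 days ago vs limit 730 → met
9. aviation liability coverage $2,050,000 ≥ $1,775,000 → met
10. remote pilot certificate present → met
11. Part 107 recurrent training 110 days ago vs limit 120 → met
Not met: 4, 7

4, 7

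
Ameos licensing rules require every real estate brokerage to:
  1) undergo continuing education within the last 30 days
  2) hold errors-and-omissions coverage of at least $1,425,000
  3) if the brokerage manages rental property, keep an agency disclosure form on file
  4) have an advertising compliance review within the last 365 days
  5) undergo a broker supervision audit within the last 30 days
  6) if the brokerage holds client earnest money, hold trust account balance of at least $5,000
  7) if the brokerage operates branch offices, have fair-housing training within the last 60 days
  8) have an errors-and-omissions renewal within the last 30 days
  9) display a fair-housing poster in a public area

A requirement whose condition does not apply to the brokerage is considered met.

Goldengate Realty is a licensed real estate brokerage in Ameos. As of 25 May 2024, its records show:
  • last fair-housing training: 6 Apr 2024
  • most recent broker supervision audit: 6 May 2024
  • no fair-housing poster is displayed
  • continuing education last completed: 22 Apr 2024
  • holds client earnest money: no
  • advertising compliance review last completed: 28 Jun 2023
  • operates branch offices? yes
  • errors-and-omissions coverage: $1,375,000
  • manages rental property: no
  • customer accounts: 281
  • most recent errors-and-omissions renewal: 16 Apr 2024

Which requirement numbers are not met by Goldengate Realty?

1. continuing education 33 days ago vs limit 30 → not met
2. errors-and-omissions coverage $1,375,000 < $1,425,000 → not met
3. condition 'manages rental property' does not hold → requirement n/a → met
4. advertising compliance review 332 days ago vs limit 365 → met
5. broker supervision audit 19 days ago vs limit 30 → met
6. condition 'holds client earnest money' does not hold → requirement n/a → met
7. condition 'operates branch offices' holds; fair-housing training 49 days ago vs limit 60 → met
8. errors-and-omissions renewal 39 days ago vs limit 30 → not met
9. fair-housing poster absent → not met
Not met: 1, 2, 8, 9

1, 2, 8, 9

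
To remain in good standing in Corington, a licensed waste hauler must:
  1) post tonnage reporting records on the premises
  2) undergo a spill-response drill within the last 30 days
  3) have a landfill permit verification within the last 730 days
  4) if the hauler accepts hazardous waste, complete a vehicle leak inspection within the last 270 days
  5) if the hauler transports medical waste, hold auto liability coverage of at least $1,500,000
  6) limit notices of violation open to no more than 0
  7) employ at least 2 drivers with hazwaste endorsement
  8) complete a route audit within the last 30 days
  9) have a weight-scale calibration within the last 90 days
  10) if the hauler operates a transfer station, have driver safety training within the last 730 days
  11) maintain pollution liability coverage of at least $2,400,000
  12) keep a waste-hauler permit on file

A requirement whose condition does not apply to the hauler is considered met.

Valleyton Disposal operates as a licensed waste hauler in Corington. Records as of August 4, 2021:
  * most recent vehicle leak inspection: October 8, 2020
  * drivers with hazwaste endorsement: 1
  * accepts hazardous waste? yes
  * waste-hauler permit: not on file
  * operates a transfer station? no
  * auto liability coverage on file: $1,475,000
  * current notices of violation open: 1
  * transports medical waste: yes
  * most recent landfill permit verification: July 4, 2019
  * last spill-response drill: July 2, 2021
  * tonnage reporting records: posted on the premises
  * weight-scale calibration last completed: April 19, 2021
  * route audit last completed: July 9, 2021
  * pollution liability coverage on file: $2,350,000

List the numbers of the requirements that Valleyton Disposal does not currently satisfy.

2, 3, 4, 5, 6, 7, 9, 11, 12

1. tonnage reporting records present → met
2. spill-response drill 33 days ago vs limit 30 → not met
3. landfill permit verification 762 days ago vs limit 730 → not met
4. condition 'accepts hazardous waste' holds; vehicle leak inspection 300 days ago vs limit 270 → not met
5. condition 'transports medical waste' holds; auto liability coverage $1,475,000 < $1,500,000 → not met
6. notices of violation open 1 > 0 → not met
7. drivers with hazwaste endorsement 1 < 2 → not met
8. route audit 26 days ago vs limit 30 → met
9. weight-scale calibration 107 days ago vs limit 90 → not met
10. condition 'operates a transfer station' does not hold → requirement n/a → met
11. pollution liability coverage $2,350,000 < $2,400,000 → not met
12. waste-hauler permit absent → not met
Not met: 2, 3, 4, 5, 6, 7, 9, 11, 12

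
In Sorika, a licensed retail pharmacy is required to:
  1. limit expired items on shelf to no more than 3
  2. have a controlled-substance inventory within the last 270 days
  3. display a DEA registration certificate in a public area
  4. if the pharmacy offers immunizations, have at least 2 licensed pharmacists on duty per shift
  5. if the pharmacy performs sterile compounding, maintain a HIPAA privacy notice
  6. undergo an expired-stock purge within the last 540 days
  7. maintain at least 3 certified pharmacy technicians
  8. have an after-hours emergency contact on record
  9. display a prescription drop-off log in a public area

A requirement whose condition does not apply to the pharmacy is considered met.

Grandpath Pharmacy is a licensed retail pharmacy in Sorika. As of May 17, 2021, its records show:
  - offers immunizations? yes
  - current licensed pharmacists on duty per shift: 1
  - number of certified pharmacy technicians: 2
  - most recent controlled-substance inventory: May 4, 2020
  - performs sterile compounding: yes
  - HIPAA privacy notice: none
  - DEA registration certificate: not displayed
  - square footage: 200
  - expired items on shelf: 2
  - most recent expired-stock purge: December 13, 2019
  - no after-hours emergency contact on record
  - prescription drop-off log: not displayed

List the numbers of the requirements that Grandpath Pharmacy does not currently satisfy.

2, 3, 4, 5, 7, 8, 9

1. expired items on shelf 2 ≤ 3 → met
2. controlled-substance inventory 378 days ago vs limit 270 → not met
3. DEA registration certificate absent → not met
4. condition 'offers immunizations' holds; licensed pharmacists on duty per shift 1 < 2 → not met
5. condition 'performs sterile compounding' holds; HIPAA privacy notice absent → not met
6. expired-stock purge 521 days ago vs limit 540 → met
7. certified pharmacy technicians 2 < 3 → not met
8. after-hours emergency contact absent → not met
9. prescription drop-off log absent → not met
Not met: 2, 3, 4, 5, 7, 8, 9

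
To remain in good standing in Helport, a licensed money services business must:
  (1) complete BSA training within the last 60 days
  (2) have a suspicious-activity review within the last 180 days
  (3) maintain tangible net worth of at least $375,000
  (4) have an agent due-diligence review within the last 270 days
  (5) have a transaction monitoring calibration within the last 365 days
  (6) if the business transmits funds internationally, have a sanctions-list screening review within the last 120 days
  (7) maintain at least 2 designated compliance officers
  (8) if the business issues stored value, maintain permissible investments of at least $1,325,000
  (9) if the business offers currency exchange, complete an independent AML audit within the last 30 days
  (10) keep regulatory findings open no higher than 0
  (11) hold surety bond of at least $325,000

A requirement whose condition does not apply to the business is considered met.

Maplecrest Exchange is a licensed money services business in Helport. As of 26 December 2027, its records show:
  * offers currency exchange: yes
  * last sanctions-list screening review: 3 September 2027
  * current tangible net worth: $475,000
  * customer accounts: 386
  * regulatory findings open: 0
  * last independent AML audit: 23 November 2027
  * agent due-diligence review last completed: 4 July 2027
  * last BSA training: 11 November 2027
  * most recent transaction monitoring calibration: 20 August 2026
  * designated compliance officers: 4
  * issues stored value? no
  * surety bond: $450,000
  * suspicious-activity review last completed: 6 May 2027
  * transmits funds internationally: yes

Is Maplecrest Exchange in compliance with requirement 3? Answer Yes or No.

Yes

3. tangible net worth $475,000 ≥ $375,000 → met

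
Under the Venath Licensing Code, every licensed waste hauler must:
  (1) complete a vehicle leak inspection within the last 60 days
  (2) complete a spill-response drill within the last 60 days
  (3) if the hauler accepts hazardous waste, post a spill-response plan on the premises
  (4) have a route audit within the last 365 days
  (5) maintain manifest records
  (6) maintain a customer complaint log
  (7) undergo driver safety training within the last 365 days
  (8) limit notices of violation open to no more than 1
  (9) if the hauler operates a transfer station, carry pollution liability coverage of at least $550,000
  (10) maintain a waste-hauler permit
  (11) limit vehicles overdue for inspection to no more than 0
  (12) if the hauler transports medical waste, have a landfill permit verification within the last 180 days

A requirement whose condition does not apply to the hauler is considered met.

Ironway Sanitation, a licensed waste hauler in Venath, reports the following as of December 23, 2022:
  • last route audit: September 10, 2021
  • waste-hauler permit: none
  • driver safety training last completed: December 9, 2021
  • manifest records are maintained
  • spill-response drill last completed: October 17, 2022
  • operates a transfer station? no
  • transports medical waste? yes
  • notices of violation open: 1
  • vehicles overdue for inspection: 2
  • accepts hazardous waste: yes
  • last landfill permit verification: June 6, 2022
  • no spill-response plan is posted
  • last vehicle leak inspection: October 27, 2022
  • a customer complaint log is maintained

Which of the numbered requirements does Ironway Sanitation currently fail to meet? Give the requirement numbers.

2, 3, 4, 7, 10, 11, 12

1. vehicle leak inspection 57 days ago vs limit 60 → met
2. spill-response drill 67 days ago vs limit 60 → not met
3. condition 'accepts hazardous waste' holds; spill-response plan absent → not met
4. route audit 469 days ago vs limit 365 → not met
5. manifest records present → met
6. customer complaint log present → met
7. driver safety training 379 days ago vs limit 365 → not met
8. notices of violation open 1 ≤ 1 → met
9. condition 'operates a transfer station' does not hold → requirement n/a → met
10. waste-hauler permit absent → not met
11. vehicles overdue for inspection 2 > 0 → not met
12. condition 'transports medical waste' holds; landfill permit verification 200 days ago vs limit 180 → not met
Not met: 2, 3, 4, 7, 10, 11, 12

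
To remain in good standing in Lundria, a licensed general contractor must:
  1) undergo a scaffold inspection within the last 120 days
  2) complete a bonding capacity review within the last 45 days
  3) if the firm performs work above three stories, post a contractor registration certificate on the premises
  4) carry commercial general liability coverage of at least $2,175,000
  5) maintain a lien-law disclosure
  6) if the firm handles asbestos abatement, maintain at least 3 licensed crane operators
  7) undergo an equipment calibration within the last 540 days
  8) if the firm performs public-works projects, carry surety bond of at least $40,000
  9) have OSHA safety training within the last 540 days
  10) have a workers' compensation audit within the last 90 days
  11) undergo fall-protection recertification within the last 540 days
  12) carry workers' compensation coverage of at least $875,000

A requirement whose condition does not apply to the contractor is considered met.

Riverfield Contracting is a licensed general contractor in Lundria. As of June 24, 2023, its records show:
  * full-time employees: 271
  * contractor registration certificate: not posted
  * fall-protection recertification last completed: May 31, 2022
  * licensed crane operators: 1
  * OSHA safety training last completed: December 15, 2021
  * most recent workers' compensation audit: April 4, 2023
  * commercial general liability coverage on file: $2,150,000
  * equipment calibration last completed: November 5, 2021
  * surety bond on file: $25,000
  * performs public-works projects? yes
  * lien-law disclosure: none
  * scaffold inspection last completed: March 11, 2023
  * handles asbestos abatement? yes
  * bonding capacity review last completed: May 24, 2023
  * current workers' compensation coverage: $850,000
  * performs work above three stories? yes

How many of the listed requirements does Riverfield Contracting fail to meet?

8

1. scaffold inspection 105 days ago vs limit 120 → met
2. bonding capacity review 31 days ago vs limit 45 → met
3. condition 'performs work above three stories' holds; contractor registration certificate absent → not met
4. commercial general liability coverage $2,150,000 < $2,175,000 → not met
5. lien-law disclosure absent → not met
6. condition 'handles asbestos abatement' holds; licensed crane operators 1 < 3 → not met
7. equipment calibration 596 days ago vs limit 540 → not met
8. condition 'performs public-works projects' holds; surety bond $25,000 < $40,000 → not met
9. OSHA safety training 556 days ago vs limit 540 → not met
10. workers' compensation audit 81 days ago vs limit 90 → met
11. fall-protection recertification 389 days ago vs limit 540 → met
12. workers' compensation coverage $850,000 < $875,000 → not met
Not met: 8 of 12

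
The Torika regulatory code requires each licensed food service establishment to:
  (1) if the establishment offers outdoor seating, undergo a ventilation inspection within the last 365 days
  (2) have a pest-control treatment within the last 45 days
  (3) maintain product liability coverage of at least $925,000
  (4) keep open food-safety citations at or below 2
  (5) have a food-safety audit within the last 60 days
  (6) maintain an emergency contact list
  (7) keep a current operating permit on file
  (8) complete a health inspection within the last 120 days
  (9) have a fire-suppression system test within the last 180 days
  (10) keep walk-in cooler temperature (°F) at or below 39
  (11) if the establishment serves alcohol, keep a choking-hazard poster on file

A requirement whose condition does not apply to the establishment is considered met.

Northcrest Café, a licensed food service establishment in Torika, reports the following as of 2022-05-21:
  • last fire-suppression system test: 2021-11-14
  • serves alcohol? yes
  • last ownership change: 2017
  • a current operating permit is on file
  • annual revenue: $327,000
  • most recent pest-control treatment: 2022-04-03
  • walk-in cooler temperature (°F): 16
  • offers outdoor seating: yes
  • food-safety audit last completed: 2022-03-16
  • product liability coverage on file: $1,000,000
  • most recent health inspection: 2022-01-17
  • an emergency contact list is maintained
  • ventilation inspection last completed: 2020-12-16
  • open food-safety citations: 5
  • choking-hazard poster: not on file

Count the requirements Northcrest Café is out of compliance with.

1. condition 'offers outdoor seating' holds; ventilation inspection 521 days ago vs limit 365 → not met
2. pest-control treatment 48 days ago vs limit 45 → not met
3. product liability coverage $1,000,000 ≥ $925,000 → met
4. open food-safety citations 5 > 2 → not met
5. food-safety audit 66 days ago vs limit 60 → not met
6. emergency contact list present → met
7. current operating permit present → met
8. health inspection 124 days ago vs limit 120 → not met
9. fire-suppression system test 188 days ago vs limit 180 → not met
10. walk-in cooler temperature (°F) 16 ≤ 39 → met
11. condition 'serves alcohol' holds; choking-hazard poster absent → not met
Not met: 7 of 11

7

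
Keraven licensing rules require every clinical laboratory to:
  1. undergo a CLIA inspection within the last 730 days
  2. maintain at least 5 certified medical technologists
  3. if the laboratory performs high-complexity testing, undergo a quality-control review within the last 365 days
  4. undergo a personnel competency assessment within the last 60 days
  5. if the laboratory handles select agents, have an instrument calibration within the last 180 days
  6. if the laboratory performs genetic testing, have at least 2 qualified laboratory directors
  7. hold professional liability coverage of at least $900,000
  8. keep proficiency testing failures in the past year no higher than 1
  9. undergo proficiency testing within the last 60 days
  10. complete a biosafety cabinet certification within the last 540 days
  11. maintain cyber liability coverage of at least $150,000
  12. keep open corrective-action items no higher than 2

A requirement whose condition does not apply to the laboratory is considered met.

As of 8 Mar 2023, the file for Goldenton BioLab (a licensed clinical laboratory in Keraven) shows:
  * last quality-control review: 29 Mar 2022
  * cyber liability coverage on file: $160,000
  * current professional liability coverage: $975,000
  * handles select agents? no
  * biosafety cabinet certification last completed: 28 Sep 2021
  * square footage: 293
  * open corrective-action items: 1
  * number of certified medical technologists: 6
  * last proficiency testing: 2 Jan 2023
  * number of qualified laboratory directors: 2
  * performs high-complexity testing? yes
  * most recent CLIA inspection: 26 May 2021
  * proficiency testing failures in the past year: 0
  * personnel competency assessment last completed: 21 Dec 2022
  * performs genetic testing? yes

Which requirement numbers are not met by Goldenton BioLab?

1. CLIA inspection 651 days ago vs limit 730 → met
2. certified medical technologists 6 ≥ 5 → met
3. condition 'performs high-complexity testing' holds; quality-control review 344 days ago vs limit 365 → met
4. personnel competency assessment 77 days ago vs limit 60 → not met
5. condition 'handles select agents' does not hold → requirement n/a → met
6. condition 'performs genetic testing' holds; qualified laboratory directors 2 ≥ 2 → met
7. professional liability coverage $975,000 ≥ $900,000 → met
8. proficiency testing failures in the past year 0 ≤ 1 → met
9. proficiency testing 65 days ago vs limit 60 → not met
10. biosafety cabinet certification 526 days ago vs limit 540 → met
11. cyber liability coverage $160,000 ≥ $150,000 → met
12. open corrective-action items 1 ≤ 2 → met
Not met: 4, 9

4, 9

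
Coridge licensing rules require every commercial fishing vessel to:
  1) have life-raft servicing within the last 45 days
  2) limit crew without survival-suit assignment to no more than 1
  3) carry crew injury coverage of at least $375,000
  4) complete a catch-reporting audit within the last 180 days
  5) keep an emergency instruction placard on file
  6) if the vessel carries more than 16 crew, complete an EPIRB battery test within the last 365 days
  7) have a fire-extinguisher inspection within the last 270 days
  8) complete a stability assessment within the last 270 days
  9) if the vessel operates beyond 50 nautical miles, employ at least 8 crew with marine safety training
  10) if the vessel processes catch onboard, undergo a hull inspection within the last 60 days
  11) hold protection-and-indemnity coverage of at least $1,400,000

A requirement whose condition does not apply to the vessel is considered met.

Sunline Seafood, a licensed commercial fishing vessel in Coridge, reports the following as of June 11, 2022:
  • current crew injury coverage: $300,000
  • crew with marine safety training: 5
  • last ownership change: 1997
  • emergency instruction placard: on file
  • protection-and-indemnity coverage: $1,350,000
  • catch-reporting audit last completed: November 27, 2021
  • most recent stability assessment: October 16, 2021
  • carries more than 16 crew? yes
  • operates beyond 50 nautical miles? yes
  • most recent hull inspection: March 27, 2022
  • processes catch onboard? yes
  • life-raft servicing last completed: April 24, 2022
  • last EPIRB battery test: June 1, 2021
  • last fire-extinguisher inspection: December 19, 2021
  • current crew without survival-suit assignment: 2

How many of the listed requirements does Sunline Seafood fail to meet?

1. life-raft servicing 48 days ago vs limit 45 → not met
2. crew without survival-suit assignment 2 > 1 → not met
3. crew injury coverage $300,000 < $375,000 → not met
4. catch-reporting audit 196 days ago vs limit 180 → not met
5. emergency instruction placard present → met
6. condition 'carries more than 16 crew' holds; EPIRB battery test 375 days ago vs limit 365 → not met
7. fire-extinguisher inspection 174 days ago vs limit 270 → met
8. stability assessment 238 days ago vs limit 270 → met
9. condition 'operates beyond 50 nautical miles' holds; crew with marine safety training 5 < 8 → not met
10. condition 'processes catch onboard' holds; hull inspection 76 days ago vs limit 60 → not met
11. protection-and-indemnity coverage $1,350,000 < $1,400,000 → not met
Not met: 8 of 11

8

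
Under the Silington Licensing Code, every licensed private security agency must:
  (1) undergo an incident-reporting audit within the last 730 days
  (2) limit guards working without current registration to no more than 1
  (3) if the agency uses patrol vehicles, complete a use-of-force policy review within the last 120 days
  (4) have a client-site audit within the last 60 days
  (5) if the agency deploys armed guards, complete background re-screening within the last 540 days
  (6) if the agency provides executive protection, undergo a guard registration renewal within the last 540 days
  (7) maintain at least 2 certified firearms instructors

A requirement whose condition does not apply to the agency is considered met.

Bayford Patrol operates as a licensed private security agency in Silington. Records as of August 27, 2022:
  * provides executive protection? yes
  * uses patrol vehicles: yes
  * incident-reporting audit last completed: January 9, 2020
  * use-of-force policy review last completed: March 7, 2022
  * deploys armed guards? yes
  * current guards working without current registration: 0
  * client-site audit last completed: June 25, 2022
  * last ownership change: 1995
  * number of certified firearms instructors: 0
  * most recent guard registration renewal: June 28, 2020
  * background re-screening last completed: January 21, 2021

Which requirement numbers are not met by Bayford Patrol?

1, 3, 4, 5, 6, 7

1. incident-reporting audit 961 days ago vs limit 730 → not met
2. guards working without current registration 0 ≤ 1 → met
3. condition 'uses patrol vehicles' holds; use-of-force policy review 173 days ago vs limit 120 → not met
4. client-site audit 63 days ago vs limit 60 → not met
5. condition 'deploys armed guards' holds; background re-screening 583 days ago vs limit 540 → not met
6. condition 'provides executive protection' holds; guard registration renewal 790 days ago vs limit 540 → not met
7. certified firearms instructors 0 < 2 → not met
Not met: 1, 3, 4, 5, 6, 7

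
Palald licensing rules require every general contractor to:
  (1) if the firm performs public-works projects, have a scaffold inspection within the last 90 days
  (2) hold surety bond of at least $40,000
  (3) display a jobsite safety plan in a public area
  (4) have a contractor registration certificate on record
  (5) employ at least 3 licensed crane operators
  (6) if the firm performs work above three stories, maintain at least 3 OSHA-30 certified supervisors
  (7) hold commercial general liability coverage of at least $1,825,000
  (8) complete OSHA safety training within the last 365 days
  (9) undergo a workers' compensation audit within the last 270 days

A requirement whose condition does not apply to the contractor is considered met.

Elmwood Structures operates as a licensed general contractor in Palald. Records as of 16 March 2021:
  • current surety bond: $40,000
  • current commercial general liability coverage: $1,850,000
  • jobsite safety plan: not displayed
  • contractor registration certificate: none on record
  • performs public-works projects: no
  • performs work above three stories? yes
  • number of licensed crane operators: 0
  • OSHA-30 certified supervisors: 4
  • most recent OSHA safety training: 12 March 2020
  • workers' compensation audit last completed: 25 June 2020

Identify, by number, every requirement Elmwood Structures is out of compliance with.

1. condition 'performs public-works projects' does not hold → requirement n/a → met
2. surety bond $40,000 ≥ $40,000 → met
3. jobsite safety plan absent → not met
4. contractor registration certificate absent → not met
5. licensed crane operators 0 < 3 → not met
6. condition 'performs work above three stories' holds; OSHA-30 certified supervisors 4 ≥ 3 → met
7. commercial general liability coverage $1,850,000 ≥ $1,825,000 → met
8. OSHA safety training 369 days ago vs limit 365 → not met
9. workers' compensation audit 264 days ago vs limit 270 → met
Not met: 3, 4, 5, 8

3, 4, 5, 8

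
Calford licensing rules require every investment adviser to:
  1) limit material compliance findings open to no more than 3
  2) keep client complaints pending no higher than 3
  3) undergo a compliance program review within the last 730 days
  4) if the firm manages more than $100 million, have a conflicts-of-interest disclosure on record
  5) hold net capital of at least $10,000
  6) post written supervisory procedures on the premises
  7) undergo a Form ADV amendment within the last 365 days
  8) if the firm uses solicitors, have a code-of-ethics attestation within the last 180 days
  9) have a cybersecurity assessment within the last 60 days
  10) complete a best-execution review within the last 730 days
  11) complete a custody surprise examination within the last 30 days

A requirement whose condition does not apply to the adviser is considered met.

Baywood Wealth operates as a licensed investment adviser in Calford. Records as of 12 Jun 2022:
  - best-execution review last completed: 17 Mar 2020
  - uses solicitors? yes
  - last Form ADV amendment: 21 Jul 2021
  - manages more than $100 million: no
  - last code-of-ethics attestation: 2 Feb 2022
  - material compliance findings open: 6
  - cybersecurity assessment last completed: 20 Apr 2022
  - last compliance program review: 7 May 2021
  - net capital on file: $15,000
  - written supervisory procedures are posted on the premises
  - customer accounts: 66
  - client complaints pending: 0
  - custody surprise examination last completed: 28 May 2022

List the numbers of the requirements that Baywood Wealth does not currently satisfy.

1, 10

1. material compliance findings open 6 > 3 → not met
2. client complaints pending 0 ≤ 3 → met
3. compliance program review 401 days ago vs limit 730 → met
4. condition 'manages more than $100 million' does not hold → requirement n/a → met
5. net capital $15,000 ≥ $10,000 → met
6. written supervisory procedures present → met
7. Form ADV amendment 326 days ago vs limit 365 → met
8. condition 'uses solicitors' holds; code-of-ethics attestation 130 days ago vs limit 180 → met
9. cybersecurity assessment 53 days ago vs limit 60 → met
10. best-execution review 817 days ago vs limit 730 → not met
11. custody surprise examination 15 days ago vs limit 30 → met
Not met: 1, 10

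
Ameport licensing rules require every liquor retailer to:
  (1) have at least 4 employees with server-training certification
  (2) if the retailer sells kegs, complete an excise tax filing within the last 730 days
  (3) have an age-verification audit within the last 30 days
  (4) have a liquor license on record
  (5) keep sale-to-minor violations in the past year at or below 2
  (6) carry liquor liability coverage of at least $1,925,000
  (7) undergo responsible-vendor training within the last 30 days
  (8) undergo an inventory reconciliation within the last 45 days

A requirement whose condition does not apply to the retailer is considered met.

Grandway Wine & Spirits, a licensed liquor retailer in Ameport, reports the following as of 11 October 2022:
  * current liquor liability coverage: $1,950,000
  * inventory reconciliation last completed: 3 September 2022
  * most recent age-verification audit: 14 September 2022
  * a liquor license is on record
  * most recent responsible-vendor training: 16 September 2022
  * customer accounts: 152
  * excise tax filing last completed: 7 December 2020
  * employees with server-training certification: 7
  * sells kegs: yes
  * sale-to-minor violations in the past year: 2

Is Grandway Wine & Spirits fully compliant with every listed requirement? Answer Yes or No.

1. employees with server-training certification 7 ≥ 4 → met
2. condition 'sells kegs' holds; excise tax filing 673 days ago vs limit 730 → met
3. age-verification audit 27 days ago vs limit 30 → met
4. liquor license present → met
5. sale-to-minor violations in the past year 2 ≤ 2 → met
6. liquor liability coverage $1,950,000 ≥ $1,925,000 → met
7. responsible-vendor training 25 days ago vs limit 30 → met
8. inventory reconciliation 38 days ago vs limit 45 → met
All met.

Yes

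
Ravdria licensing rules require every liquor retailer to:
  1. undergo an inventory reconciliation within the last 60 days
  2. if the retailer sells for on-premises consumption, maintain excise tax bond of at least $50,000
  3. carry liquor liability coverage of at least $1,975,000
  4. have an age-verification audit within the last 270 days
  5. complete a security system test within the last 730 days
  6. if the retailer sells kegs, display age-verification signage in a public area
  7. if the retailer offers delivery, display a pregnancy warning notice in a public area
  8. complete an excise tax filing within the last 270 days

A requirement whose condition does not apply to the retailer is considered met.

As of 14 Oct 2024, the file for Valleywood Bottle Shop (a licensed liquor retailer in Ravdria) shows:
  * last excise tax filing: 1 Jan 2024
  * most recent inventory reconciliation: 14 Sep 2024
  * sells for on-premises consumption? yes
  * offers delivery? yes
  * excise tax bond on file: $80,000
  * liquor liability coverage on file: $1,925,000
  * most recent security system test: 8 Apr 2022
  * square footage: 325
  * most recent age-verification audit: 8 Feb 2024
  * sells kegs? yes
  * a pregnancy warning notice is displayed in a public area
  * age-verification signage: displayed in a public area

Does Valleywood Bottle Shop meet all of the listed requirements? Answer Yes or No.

1. inventory reconciliation 30 days ago vs limit 60 → met
2. condition 'sells for on-premises consumption' holds; excise tax bond $80,000 ≥ $50,000 → met
3. liquor liability coverage $1,925,000 < $1,975,000 → not met
4. age-verification audit 249 days ago vs limit 270 → met
5. security system test 920 days ago vs limit 730 → not met
6. condition 'sells kegs' holds; age-verification signage present → met
7. condition 'offers delivery' holds; pregnancy warning notice present → met
8. excise tax filing 287 days ago vs limit 270 → not met
Not met: 3, 5, 8

No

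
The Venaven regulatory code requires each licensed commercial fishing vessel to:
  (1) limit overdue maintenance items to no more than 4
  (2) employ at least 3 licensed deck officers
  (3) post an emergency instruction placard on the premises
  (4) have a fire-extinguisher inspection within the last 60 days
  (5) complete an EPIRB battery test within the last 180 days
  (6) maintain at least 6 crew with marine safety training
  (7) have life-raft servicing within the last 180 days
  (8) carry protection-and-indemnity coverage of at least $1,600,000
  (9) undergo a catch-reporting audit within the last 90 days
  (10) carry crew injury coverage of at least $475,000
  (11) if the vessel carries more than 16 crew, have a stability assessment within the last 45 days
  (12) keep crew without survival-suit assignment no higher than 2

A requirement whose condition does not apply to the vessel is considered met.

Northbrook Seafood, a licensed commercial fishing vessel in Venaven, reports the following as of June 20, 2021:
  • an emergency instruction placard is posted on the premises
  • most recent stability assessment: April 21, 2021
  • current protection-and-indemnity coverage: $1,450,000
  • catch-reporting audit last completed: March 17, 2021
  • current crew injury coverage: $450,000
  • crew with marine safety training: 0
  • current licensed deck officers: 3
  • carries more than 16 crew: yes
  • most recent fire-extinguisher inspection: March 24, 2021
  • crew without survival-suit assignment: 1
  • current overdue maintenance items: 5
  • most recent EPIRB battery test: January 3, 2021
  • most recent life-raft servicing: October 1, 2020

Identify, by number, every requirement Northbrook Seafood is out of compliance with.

1, 4, 6, 7, 8, 9, 10, 11

1. overdue maintenance items 5 > 4 → not met
2. licensed deck officers 3 ≥ 3 → met
3. emergency instruction placard present → met
4. fire-extinguisher inspection 88 days ago vs limit 60 → not met
5. EPIRB battery test 168 days ago vs limit 180 → met
6. crew with marine safety training 0 < 6 → not met
7. life-raft servicing 262 days ago vs limit 180 → not met
8. protection-and-indemnity coverage $1,450,000 < $1,600,000 → not met
9. catch-reporting audit 95 days ago vs limit 90 → not met
10. crew injury coverage $450,000 < $475,000 → not met
11. condition 'carries more than 16 crew' holds; stability assessment 60 days ago vs limit 45 → not met
12. crew without survival-suit assignment 1 ≤ 2 → met
Not met: 1, 4, 6, 7, 8, 9, 10, 11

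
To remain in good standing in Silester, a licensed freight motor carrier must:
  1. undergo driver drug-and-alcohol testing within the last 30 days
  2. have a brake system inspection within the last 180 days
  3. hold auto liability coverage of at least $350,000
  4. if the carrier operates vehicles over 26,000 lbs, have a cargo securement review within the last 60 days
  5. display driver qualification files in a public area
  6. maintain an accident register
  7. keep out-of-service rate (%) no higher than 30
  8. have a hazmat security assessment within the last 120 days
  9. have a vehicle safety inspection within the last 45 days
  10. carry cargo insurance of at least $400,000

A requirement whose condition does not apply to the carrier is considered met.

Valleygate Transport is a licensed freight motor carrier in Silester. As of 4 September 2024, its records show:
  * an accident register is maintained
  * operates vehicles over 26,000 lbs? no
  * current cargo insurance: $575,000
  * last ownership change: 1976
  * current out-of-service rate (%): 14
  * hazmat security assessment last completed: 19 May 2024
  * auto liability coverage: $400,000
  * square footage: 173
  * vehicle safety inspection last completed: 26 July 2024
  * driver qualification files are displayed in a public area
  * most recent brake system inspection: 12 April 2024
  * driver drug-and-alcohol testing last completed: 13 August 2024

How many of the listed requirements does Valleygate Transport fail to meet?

1. driver drug-and-alcohol testing 22 days ago vs limit 30 → met
2. brake system inspection 145 days ago vs limit 180 → met
3. auto liability coverage $400,000 ≥ $350,000 → met
4. condition 'operates vehicles over 26,000 lbs' does not hold → requirement n/a → met
5. driver qualification files present → met
6. accident register present → met
7. out-of-service rate (%) 14 ≤ 30 → met
8. hazmat security assessment 108 days ago vs limit 120 → met
9. vehicle safety inspection 40 days ago vs limit 45 → met
10. cargo insurance $575,000 ≥ $400,000 → met
Not met: 0 of 10

0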